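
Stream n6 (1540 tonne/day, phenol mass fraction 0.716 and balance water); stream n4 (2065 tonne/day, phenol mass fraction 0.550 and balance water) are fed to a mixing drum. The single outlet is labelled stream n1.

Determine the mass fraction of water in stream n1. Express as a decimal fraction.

Total flow out = 1540 + 2065 = 3605 tonne/day.
water in = 1540×0.284 + 2065×0.450 = 1366.6 tonne/day.
water mass fraction in n1 = 1366.6/3605 = 0.379.

0.379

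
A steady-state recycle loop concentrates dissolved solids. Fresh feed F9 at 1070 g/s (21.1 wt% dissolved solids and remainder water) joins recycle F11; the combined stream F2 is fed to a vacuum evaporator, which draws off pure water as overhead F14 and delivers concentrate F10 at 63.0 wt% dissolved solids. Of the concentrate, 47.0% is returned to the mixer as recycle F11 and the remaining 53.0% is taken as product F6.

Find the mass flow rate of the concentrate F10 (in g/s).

676.2 g/s

Overall dissolved solids balance (none leaves overhead): dissolved solids in fresh feed = dissolved solids in product, i.e. 1070×0.211 = (1−0.470)·F10·0.630.
F10 = 225.77/(0.630×0.530) = 676.16 g/s.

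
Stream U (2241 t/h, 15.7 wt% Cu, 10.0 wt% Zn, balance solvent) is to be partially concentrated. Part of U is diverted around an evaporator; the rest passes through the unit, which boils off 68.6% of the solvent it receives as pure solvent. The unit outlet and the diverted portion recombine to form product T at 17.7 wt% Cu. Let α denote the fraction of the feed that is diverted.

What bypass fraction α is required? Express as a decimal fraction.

All 2241×0.157 = 351.84 t/h of Cu reaches T, so T = 351.84/0.177 = 1987.8 t/h and vapour = 253.22 t/h.
The evaporator receives (1−α)·2241 of feed at 0.743 solvent and removes 0.686 of that solvent:
0.686×0.743×(1−α)×2241 = 253.22
(1−α) = 253.22/1142.2 = 0.2217;  α = 0.7783.

0.778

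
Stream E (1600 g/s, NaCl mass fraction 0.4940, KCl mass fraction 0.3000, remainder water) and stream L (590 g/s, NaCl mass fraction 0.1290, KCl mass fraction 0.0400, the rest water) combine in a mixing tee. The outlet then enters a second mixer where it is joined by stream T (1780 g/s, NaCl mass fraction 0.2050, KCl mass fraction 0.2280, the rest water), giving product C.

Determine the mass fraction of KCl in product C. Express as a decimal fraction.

0.2291

Overall, product flow = 3970 g/s.
KCl in = 1600×0.300 + 590×0.040 + 1780×0.228 = 909.44 g/s.
KCl fraction in C = 0.2291.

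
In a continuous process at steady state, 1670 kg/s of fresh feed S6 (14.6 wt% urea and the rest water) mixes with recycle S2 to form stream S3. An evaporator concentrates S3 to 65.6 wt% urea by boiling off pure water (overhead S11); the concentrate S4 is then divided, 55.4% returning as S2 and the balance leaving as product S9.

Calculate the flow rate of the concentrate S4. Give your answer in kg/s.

Overall urea balance (none leaves overhead): urea in fresh feed = urea in product, i.e. 1670×0.146 = (1−0.554)·S4·0.656.
S4 = 243.82/(0.656×0.446) = 833.36 kg/s.

833.4 kg/s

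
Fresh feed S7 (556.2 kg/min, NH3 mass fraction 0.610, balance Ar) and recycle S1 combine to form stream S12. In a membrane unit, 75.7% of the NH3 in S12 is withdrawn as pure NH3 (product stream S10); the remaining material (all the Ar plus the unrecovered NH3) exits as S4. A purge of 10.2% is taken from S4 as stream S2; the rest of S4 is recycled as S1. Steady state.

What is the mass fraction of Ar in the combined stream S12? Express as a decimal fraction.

0.831

Ar enters only via S7 and leaves only via the purge: 556.2×0.390 = 0.102×(Ar in S4), and the membrane unit passes all Ar, so Ar in S12 = Ar in S4 = 2126.6 kg/min.
NH3 in S12: m_A = 556.2×0.610 + (1−0.102)·(1−0.757)·m_A, so m_A = 339.28/0.7818 = 433.98 kg/min.
S12 = 433.98 + 2126.6 = 2560.6 kg/min.
Ar fraction in S12 = 2126.6/2560.6 = 0.831.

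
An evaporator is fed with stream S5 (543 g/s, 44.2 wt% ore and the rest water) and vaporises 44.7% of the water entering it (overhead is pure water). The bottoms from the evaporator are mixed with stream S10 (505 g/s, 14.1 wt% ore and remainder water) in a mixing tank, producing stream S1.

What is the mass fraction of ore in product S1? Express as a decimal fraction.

0.341

Vapour removed = 0.447×0.558×543 = 135.44 g/s; concentrate = 407.56 g/s.
ore reaching the mixer = 240.01 (from concentrate) + 505×0.141 = 311.21 g/s.
Product flow = 407.56 + 505 = 912.56 g/s; ore fraction = 0.341.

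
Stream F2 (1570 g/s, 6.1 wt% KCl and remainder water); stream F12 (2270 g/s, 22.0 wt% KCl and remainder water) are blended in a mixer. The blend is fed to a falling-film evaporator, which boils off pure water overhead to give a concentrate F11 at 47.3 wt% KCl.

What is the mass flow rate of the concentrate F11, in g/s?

1258 g/s

KCl entering = 1570×0.061 + 2270×0.220 = 595.17 g/s.
All KCl reports to F11, so F11 = 595.17/0.473 = 1258.3 g/s.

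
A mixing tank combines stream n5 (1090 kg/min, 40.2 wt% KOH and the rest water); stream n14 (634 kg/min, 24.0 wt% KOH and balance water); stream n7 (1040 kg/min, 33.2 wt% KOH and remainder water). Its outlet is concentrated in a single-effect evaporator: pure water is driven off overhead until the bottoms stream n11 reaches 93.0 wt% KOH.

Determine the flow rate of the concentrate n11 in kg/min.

KOH entering = 1090×0.402 + 634×0.240 + 1040×0.332 = 935.62 kg/min.
All KOH reports to n11, so n11 = 935.62/0.930 = 1006 kg/min.

1006 kg/min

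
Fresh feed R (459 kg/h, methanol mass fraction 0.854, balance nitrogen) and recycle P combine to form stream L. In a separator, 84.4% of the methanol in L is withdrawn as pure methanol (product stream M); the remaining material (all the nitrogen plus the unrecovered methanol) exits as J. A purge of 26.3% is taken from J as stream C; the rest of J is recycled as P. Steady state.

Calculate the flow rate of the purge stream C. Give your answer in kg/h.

85.19 kg/h

nitrogen enters only via R and leaves only via the purge: 459×0.146 = 0.263×(nitrogen in J), and the separator passes all nitrogen, so nitrogen in L = nitrogen in J = 254.81 kg/h.
methanol in L: m_A = 459×0.854 + (1−0.263)·(1−0.844)·m_A, so m_A = 391.99/0.8850 = 442.91 kg/h.
J = (1−0.844)×442.91 + 254.81 = 323.9 kg/h.
Purge C = 0.263×323.9 = 85.186 kg/h.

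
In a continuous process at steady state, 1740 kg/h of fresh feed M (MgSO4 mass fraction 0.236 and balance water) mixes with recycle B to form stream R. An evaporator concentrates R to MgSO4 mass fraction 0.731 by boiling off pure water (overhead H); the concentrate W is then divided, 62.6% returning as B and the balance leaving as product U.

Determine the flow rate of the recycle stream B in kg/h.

940.3 kg/h

Overall MgSO4 balance (none leaves overhead): MgSO4 in fresh feed = MgSO4 in product, i.e. 1740×0.236 = (1−0.626)·W·0.731.
W = 410.64/(0.731×0.374) = 1502 kg/h.
Recycle B = 0.626×1502 = 940.26 kg/h.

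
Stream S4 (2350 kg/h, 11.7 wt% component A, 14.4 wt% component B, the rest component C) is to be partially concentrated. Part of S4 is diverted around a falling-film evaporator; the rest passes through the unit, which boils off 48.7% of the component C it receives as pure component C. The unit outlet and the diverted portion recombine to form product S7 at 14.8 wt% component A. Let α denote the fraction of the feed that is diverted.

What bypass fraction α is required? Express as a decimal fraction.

All 2350×0.117 = 274.95 kg/h of component A reaches S7, so S7 = 274.95/0.148 = 1857.8 kg/h and vapour = 492.23 kg/h.
The evaporator receives (1−α)·2350 of feed at 0.739 component C and removes 0.487 of that component C:
0.487×0.739×(1−α)×2350 = 492.23
(1−α) = 492.23/845.75 = 0.5820;  α = 0.4180.

0.418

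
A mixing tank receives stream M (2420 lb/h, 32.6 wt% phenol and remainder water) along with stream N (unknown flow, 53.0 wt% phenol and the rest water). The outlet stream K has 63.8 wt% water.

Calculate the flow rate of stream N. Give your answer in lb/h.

Let N be the unknown flow. Total out = 2420 + N.
water balance: 1631.1 + 0.470·N = 0.638·(2420 + N)
(0.470 − 0.638)·N = 0.638×2420 − 1631.1 = -87.12
N = -87.12 / -0.168 = 518.57 lb/h

518.6 lb/h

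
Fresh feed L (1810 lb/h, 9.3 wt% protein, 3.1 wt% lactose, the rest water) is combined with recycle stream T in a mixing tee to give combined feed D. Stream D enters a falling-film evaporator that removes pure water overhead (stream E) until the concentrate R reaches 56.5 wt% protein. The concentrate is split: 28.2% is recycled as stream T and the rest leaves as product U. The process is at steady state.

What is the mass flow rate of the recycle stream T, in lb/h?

117 lb/h

Overall protein balance (none leaves overhead): protein in fresh feed = protein in product, i.e. 1810×0.093 = (1−0.282)·R·0.565.
R = 168.33/(0.565×0.718) = 414.94 lb/h.
Recycle T = 0.282×414.94 = 117.01 lb/h.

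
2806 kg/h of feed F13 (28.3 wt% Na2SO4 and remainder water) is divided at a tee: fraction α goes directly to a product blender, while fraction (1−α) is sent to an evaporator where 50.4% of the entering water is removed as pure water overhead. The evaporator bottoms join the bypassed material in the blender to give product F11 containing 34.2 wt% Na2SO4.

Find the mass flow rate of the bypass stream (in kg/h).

All 2806×0.283 = 794.1 kg/h of Na2SO4 reaches F11, so F11 = 794.1/0.342 = 2321.9 kg/h and vapour = 484.08 kg/h.
The evaporator receives (1−α)·2806 of feed at 0.717 water and removes 0.504 of that water:
0.504×0.717×(1−α)×2806 = 484.08
(1−α) = 484.08/1014 = 0.4774;  α = 0.5226.
Bypass flow = 0.5226×2806 = 1466.4 kg/h.

1466 kg/h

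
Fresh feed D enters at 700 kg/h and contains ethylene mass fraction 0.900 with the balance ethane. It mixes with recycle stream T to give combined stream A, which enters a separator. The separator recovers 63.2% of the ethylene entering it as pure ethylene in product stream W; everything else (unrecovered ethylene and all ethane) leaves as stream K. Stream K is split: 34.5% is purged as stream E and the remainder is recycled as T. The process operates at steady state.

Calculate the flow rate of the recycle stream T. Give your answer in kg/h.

333 kg/h

ethane enters only via D and leaves only via the purge: 700×0.100 = 0.345×(ethane in K), and the separator passes all ethane, so ethane in A = ethane in K = 202.9 kg/h.
ethylene in A: m_A = 700×0.900 + (1−0.345)·(1−0.632)·m_A, so m_A = 630/0.7590 = 830.08 kg/h.
K = (1−0.632)×830.08 + 202.9 = 508.37 kg/h.
Recycle T = (1−0.345)×508.37 = 332.98 kg/h.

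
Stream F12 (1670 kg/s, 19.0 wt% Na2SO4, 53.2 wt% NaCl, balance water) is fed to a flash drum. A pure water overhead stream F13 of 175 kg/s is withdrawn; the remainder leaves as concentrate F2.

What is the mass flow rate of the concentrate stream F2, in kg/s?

Concentrate = 1670 − 175 = 1495 kg/s.

1495 kg/s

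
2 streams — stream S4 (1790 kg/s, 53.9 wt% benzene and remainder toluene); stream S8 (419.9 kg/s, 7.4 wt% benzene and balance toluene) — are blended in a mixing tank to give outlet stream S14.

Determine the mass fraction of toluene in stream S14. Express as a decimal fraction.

Total flow out = 1790 + 419.9 = 2209.9 kg/s.
toluene in = 1790×0.461 + 419.9×0.926 = 1214 kg/s.
toluene mass fraction in S14 = 1214/2209.9 = 0.549.

0.549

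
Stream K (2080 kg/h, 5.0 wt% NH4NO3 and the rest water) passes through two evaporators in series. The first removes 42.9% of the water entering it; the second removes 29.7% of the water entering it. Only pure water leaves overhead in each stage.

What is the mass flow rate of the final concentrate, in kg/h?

897.2 kg/h

water in feed = 2080×0.950 = 1976 kg/h.
After stage 1: water left = (1−0.429)×1976 = 1128.3; stream total = 1232.3 kg/h.
After stage 2: water left = (1−0.297)×1128.3 = 793.19; final concentrate = 897.19 kg/h.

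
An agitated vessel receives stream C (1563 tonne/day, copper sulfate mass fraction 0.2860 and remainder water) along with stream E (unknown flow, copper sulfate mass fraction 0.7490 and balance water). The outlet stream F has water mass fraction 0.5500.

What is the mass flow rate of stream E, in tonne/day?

Let E be the unknown flow. Total out = 1563 + E.
water balance: 1116 + 0.251·E = 0.550·(1563 + E)
(0.251 − 0.550)·E = 0.550×1563 − 1116 = -256.33
E = -256.33 / -0.299 = 857.3 tonne/day

857.3 tonne/day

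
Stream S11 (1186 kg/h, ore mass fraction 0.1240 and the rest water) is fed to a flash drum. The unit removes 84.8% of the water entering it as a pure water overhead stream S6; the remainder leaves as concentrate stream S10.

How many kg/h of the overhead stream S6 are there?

881 kg/h

water entering = 1186×0.876 = 1038.9 kg/h; overhead removed = 0.848×1038.9 = 881.02 kg/h.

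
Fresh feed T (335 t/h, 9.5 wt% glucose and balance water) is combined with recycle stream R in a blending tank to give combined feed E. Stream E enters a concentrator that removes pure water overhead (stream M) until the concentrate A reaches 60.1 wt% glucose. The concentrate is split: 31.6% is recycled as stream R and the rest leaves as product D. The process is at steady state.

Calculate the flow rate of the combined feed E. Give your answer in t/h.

359.5 t/h

Overall glucose balance (none leaves overhead): glucose in fresh feed = glucose in product, i.e. 335×0.095 = (1−0.316)·A·0.601.
A = 31.825/(0.601×0.684) = 77.417 t/h.
Recycle R = 0.316×77.417 = 24.464 t/h.
Combined feed E = 335 + 24.464 = 359.46 t/h.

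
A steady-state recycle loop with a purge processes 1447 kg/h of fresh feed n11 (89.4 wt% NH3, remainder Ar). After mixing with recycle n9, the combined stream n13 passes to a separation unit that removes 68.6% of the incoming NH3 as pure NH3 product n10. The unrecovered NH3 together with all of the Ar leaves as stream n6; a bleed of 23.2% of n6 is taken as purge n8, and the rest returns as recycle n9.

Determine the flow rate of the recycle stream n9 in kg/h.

Ar enters only via n11 and leaves only via the purge: 1447×0.106 = 0.232×(Ar in n6), and the separation unit passes all Ar, so Ar in n13 = Ar in n6 = 661.13 kg/h.
NH3 in n13: m_A = 1447×0.894 + (1−0.232)·(1−0.686)·m_A, so m_A = 1293.6/0.7588 = 1704.7 kg/h.
n6 = (1−0.686)×1704.7 + 661.13 = 1196.4 kg/h.
Recycle n9 = (1−0.232)×1196.4 = 918.84 kg/h.

918.8 kg/h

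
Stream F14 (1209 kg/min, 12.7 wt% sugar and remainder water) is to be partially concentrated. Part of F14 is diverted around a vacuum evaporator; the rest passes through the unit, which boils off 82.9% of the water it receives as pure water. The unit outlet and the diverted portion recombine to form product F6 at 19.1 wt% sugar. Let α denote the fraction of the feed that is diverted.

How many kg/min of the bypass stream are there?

649.2 kg/min

All 1209×0.127 = 153.54 kg/min of sugar reaches F6, so F6 = 153.54/0.191 = 803.89 kg/min and vapour = 405.11 kg/min.
The evaporator receives (1−α)·1209 of feed at 0.873 water and removes 0.829 of that water:
0.829×0.873×(1−α)×1209 = 405.11
(1−α) = 405.11/874.97 = 0.4630;  α = 0.5370.
Bypass flow = 0.5370×1209 = 649.24 kg/min.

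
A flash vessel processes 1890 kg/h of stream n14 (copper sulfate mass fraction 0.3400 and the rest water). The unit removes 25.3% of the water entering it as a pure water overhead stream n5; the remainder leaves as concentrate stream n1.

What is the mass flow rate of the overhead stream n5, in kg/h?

water entering = 1890×0.660 = 1247.4 kg/h; overhead removed = 0.253×1247.4 = 315.59 kg/h.

315.6 kg/h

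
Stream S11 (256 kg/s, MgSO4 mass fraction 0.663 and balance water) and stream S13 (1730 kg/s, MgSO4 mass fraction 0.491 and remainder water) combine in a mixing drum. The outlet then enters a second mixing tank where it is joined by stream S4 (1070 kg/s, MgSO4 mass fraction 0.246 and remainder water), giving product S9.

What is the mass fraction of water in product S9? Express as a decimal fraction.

Overall, product flow = 3056 kg/s.
water in = 256×0.337 + 1730×0.509 + 1070×0.754 = 1773.6 kg/s.
water fraction in S9 = 0.580.

0.580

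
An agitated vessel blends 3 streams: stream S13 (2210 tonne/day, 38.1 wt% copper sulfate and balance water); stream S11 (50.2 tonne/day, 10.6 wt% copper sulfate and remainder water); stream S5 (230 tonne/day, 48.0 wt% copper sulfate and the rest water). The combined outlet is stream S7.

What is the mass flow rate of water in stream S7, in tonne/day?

water out = water in = 2210×0.619 + 50.2×0.894 + 230×0.520 = 1532.5 tonne/day.

1532 tonne/day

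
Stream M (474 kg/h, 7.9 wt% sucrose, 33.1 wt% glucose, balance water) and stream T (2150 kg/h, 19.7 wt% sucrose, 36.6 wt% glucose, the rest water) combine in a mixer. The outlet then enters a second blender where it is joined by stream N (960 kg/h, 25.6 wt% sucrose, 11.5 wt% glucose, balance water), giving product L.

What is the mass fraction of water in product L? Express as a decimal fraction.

Overall, product flow = 3584 kg/h.
water in = 474×0.590 + 2150×0.437 + 960×0.629 = 1823 kg/h.
water fraction in L = 0.5087.

0.5087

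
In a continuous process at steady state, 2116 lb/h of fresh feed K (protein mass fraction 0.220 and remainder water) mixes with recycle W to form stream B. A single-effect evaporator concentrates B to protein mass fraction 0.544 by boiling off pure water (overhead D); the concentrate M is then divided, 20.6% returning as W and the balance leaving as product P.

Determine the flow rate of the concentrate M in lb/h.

1078 lb/h

Overall protein balance (none leaves overhead): protein in fresh feed = protein in product, i.e. 2116×0.220 = (1−0.206)·M·0.544.
M = 465.52/(0.544×0.794) = 1077.8 lb/h.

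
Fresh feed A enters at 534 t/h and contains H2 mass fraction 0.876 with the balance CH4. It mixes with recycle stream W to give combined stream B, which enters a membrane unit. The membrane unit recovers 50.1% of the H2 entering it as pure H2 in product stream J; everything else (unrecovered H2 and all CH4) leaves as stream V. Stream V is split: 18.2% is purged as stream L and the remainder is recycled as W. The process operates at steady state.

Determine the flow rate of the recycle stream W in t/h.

620.2 t/h

CH4 enters only via A and leaves only via the purge: 534×0.124 = 0.182×(CH4 in V), and the membrane unit passes all CH4, so CH4 in B = CH4 in V = 363.82 t/h.
H2 in B: m_A = 534×0.876 + (1−0.182)·(1−0.501)·m_A, so m_A = 467.78/0.5918 = 790.42 t/h.
V = (1−0.501)×790.42 + 363.82 = 758.24 t/h.
Recycle W = (1−0.182)×758.24 = 620.24 t/h.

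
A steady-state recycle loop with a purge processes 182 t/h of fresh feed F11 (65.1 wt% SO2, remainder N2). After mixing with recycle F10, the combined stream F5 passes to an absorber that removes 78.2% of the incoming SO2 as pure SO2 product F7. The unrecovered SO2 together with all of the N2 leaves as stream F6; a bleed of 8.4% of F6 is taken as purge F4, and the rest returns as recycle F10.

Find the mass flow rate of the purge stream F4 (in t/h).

N2 enters only via F11 and leaves only via the purge: 182×0.349 = 0.084×(N2 in F6), and the absorber passes all N2, so N2 in F5 = N2 in F6 = 756.17 t/h.
SO2 in F5: m_A = 182×0.651 + (1−0.084)·(1−0.782)·m_A, so m_A = 118.48/0.8003 = 148.04 t/h.
F6 = (1−0.782)×148.04 + 756.17 = 788.44 t/h.
Purge F4 = 0.084×788.44 = 66.229 t/h.

66.23 t/h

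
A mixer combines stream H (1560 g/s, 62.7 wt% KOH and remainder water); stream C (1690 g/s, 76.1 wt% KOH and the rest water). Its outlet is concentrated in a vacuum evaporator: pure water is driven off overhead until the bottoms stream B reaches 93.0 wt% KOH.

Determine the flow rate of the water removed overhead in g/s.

815.4 g/s

KOH entering = 1560×0.627 + 1690×0.761 = 2264.2 g/s.
All KOH reports to B, so B = 2264.2/0.930 = 2434.6 g/s.
Total feed = 3250 g/s; overhead = 3250 − 2434.6 = 815.37 g/s.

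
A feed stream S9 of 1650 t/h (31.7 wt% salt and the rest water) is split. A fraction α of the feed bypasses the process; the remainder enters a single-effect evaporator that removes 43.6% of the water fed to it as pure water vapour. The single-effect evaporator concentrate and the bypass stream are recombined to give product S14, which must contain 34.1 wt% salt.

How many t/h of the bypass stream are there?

1260 t/h

All 1650×0.317 = 523.05 t/h of salt reaches S14, so S14 = 523.05/0.341 = 1533.9 t/h and vapour = 116.13 t/h.
The evaporator receives (1−α)·1650 of feed at 0.683 water and removes 0.436 of that water:
0.436×0.683×(1−α)×1650 = 116.13
(1−α) = 116.13/491.35 = 0.2363;  α = 0.7637.
Bypass flow = 0.7637×1650 = 1260 t/h.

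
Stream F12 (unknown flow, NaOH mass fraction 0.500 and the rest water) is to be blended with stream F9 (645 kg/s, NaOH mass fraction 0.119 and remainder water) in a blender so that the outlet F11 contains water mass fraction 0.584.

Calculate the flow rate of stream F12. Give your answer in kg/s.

2281 kg/s

Let F12 be the unknown flow. Total out = 645 + F12.
water balance: 568.25 + 0.500·F12 = 0.584·(645 + F12)
(0.500 − 0.584)·F12 = 0.584×645 − 568.25 = -191.57
F12 = -191.57 / -0.084 = 2280.5 kg/s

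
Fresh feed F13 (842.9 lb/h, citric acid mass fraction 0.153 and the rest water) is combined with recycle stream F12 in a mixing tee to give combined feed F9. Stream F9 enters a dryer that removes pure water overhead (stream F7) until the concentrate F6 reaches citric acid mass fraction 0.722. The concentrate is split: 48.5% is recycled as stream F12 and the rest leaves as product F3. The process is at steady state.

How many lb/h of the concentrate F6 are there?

Overall citric acid balance (none leaves overhead): citric acid in fresh feed = citric acid in product, i.e. 842.9×0.153 = (1−0.485)·F6·0.722.
F6 = 128.96/(0.722×0.515) = 346.84 lb/h.

346.8 lb/h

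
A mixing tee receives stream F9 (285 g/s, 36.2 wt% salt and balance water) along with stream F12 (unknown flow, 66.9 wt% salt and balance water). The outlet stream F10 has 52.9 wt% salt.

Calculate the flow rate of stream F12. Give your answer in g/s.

340 g/s

Let F12 be the unknown flow. Total out = 285 + F12.
salt balance: 103.17 + 0.669·F12 = 0.529·(285 + F12)
(0.669 − 0.529)·F12 = 0.529×285 − 103.17 = 47.595
F12 = 47.595 / 0.140 = 339.96 g/s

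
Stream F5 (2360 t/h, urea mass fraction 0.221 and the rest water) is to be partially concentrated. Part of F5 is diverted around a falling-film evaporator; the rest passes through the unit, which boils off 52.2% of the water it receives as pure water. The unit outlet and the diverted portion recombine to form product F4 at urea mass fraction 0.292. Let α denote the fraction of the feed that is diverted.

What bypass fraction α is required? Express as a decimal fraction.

All 2360×0.221 = 521.56 t/h of urea reaches F4, so F4 = 521.56/0.292 = 1786.2 t/h and vapour = 573.84 t/h.
The evaporator receives (1−α)·2360 of feed at 0.779 water and removes 0.522 of that water:
0.522×0.779×(1−α)×2360 = 573.84
(1−α) = 573.84/959.67 = 0.5980;  α = 0.4020.

0.402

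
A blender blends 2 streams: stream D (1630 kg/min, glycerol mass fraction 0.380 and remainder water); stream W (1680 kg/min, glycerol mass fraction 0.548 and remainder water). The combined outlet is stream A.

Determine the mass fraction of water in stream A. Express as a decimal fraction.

0.535

Total flow out = 1630 + 1680 = 3310 kg/min.
water in = 1630×0.620 + 1680×0.452 = 1770 kg/min.
water mass fraction in A = 1770/3310 = 0.535.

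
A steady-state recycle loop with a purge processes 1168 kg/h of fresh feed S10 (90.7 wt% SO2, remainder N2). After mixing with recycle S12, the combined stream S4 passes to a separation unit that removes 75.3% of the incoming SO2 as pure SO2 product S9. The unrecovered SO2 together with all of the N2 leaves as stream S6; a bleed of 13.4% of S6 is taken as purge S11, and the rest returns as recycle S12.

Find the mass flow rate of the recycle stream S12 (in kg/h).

990.3 kg/h

N2 enters only via S10 and leaves only via the purge: 1168×0.093 = 0.134×(N2 in S6), and the separation unit passes all N2, so N2 in S4 = N2 in S6 = 810.63 kg/h.
SO2 in S4: m_A = 1168×0.907 + (1−0.134)·(1−0.753)·m_A, so m_A = 1059.4/0.7861 = 1347.6 kg/h.
S6 = (1−0.753)×1347.6 + 810.63 = 1143.5 kg/h.
Recycle S12 = (1−0.134)×1143.5 = 990.27 kg/h.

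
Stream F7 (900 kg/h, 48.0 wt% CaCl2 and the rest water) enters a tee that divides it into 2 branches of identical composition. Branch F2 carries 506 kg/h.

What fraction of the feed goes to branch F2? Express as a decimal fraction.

0.562

Fraction to F2 = 506/900 = 0.5622.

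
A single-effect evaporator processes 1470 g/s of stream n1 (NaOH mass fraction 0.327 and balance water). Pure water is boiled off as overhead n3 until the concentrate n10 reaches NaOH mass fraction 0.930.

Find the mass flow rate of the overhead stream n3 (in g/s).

953.1 g/s

NaOH is conserved: 1470×0.327 = 480.69 g/s all reports to the concentrate.
Concentrate = 480.69/(target fraction) = 516.87 g/s.
Overhead = 1470 − 516.87 = 953.13 g/s.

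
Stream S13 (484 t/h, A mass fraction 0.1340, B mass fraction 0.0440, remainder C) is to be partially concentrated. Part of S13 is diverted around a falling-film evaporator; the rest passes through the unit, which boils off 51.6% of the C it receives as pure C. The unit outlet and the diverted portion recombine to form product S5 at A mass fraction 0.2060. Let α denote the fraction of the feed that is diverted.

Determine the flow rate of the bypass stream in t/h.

All 484×0.134 = 64.856 t/h of A reaches S5, so S5 = 64.856/0.206 = 314.83 t/h and vapour = 169.17 t/h.
The evaporator receives (1−α)·484 of feed at 0.822 C and removes 0.516 of that C:
0.516×0.822×(1−α)×484 = 169.17
(1−α) = 169.17/205.29 = 0.8240;  α = 0.1760.
Bypass flow = 0.1760×484 = 85.169 t/h.

85.17 t/h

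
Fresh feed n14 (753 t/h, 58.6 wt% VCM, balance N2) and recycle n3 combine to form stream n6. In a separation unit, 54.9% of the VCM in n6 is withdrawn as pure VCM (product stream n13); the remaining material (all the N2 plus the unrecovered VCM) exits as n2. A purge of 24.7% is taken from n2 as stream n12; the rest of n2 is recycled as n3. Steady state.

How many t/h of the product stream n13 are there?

366.8 t/h

VCM in n6: m_A = 753×0.586 + (1−0.247)·(1−0.549)·m_A, so m_A = 441.26/0.6604 = 668.17 t/h.
Product n13 = 0.549×668.17 = 366.83 t/h.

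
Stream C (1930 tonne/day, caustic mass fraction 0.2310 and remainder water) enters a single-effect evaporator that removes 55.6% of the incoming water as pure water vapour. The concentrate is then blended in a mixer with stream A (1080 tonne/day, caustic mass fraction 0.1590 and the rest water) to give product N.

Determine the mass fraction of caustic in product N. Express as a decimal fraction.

0.2827

Vapour removed = 0.556×0.769×1930 = 825.2 tonne/day; concentrate = 1104.8 tonne/day.
caustic reaching the mixer = 445.83 (from concentrate) + 1080×0.159 = 617.55 tonne/day.
Product flow = 1104.8 + 1080 = 2184.8 tonne/day; caustic fraction = 0.2827.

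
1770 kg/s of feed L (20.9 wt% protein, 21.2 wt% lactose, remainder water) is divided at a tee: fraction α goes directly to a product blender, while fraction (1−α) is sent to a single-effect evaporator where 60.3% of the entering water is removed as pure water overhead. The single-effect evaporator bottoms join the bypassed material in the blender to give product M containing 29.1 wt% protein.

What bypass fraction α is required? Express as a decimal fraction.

0.193

All 1770×0.209 = 369.93 kg/s of protein reaches M, so M = 369.93/0.291 = 1271.2 kg/s and vapour = 498.76 kg/s.
The evaporator receives (1−α)·1770 of feed at 0.579 water and removes 0.603 of that water:
0.603×0.579×(1−α)×1770 = 498.76
(1−α) = 498.76/617.97 = 0.8071;  α = 0.1929.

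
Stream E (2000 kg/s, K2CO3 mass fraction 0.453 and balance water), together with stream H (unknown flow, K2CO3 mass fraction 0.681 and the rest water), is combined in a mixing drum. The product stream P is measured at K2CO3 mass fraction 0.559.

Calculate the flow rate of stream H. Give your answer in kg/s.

1738 kg/s

Let H be the unknown flow. Total out = 2000 + H.
K2CO3 balance: 906 + 0.681·H = 0.559·(2000 + H)
(0.681 − 0.559)·H = 0.559×2000 − 906 = 212
H = 212 / 0.122 = 1737.7 kg/s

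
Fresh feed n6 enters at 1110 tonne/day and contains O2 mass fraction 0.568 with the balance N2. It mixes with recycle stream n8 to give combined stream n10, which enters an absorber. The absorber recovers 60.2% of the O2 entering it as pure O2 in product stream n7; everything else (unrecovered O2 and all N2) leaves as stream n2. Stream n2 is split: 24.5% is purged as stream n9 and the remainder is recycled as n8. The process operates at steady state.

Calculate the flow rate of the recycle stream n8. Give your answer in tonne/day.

1749 tonne/day

N2 enters only via n6 and leaves only via the purge: 1110×0.432 = 0.245×(N2 in n2), and the absorber passes all N2, so N2 in n10 = N2 in n2 = 1957.2 tonne/day.
O2 in n10: m_A = 1110×0.568 + (1−0.245)·(1−0.602)·m_A, so m_A = 630.48/0.6995 = 901.32 tonne/day.
n2 = (1−0.602)×901.32 + 1957.2 = 2315.9 tonne/day.
Recycle n8 = (1−0.245)×2315.9 = 1748.5 tonne/day.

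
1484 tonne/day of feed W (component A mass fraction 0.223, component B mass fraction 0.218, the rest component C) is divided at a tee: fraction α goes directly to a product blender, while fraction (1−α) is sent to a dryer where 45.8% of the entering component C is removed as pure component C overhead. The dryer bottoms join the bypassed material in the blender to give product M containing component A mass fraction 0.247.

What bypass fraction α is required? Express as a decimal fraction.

All 1484×0.223 = 330.93 tonne/day of component A reaches M, so M = 330.93/0.247 = 1339.8 tonne/day and vapour = 144.19 tonne/day.
The evaporator receives (1−α)·1484 of feed at 0.559 component C and removes 0.458 of that component C:
0.458×0.559×(1−α)×1484 = 144.19
(1−α) = 144.19/379.94 = 0.3795;  α = 0.6205.

0.620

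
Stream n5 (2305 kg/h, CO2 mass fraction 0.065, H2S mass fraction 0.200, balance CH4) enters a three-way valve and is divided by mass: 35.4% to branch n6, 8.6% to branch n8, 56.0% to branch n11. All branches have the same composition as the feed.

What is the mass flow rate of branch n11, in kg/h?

1291 kg/h

Branch n11 flow = 0.560×2305 = 1290.8 kg/h.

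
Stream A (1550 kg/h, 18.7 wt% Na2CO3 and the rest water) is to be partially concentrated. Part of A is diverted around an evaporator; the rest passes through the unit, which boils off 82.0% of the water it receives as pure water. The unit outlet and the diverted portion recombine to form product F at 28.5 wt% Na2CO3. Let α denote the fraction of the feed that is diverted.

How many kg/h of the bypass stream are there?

750.5 kg/h

All 1550×0.187 = 289.85 kg/h of Na2CO3 reaches F, so F = 289.85/0.285 = 1017 kg/h and vapour = 532.98 kg/h.
The evaporator receives (1−α)·1550 of feed at 0.813 water and removes 0.820 of that water:
0.820×0.813×(1−α)×1550 = 532.98
(1−α) = 532.98/1033.3 = 0.5158;  α = 0.4842.
Bypass flow = 0.4842×1550 = 750.52 kg/h.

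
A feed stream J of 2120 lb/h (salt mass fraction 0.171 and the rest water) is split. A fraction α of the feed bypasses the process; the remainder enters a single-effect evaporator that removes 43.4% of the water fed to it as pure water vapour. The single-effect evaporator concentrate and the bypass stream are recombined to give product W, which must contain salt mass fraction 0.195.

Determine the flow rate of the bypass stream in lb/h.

All 2120×0.171 = 362.52 lb/h of salt reaches W, so W = 362.52/0.195 = 1859.1 lb/h and vapour = 260.92 lb/h.
The evaporator receives (1−α)·2120 of feed at 0.829 water and removes 0.434 of that water:
0.434×0.829×(1−α)×2120 = 260.92
(1−α) = 260.92/762.75 = 0.3421;  α = 0.6579.
Bypass flow = 0.6579×2120 = 1394.8 lb/h.

1395 lb/h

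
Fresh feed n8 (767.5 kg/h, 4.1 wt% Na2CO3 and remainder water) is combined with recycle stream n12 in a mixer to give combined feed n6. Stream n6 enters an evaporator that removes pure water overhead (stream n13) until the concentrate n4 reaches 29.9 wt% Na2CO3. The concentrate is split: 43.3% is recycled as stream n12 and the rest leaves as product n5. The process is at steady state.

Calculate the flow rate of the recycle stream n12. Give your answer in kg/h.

80.37 kg/h

Overall Na2CO3 balance (none leaves overhead): Na2CO3 in fresh feed = Na2CO3 in product, i.e. 767.5×0.041 = (1−0.433)·n4·0.299.
n4 = 31.468/(0.299×0.567) = 185.61 kg/h.
Recycle n12 = 0.433×185.61 = 80.37 kg/h.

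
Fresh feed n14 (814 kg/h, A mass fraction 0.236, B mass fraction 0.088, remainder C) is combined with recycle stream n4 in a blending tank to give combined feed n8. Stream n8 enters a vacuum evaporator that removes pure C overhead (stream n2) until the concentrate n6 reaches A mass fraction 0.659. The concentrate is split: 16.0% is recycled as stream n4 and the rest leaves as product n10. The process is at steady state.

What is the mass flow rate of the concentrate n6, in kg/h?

347 kg/h

Overall A balance (none leaves overhead): A in fresh feed = A in product, i.e. 814×0.236 = (1−0.160)·n6·0.659.
n6 = 192.1/(0.659×0.840) = 347.03 kg/h.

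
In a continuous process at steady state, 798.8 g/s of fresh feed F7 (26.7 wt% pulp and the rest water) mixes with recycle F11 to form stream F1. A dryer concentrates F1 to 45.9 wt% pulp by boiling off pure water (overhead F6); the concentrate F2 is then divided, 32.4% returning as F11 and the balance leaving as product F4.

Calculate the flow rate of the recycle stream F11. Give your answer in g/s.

222.7 g/s

Overall pulp balance (none leaves overhead): pulp in fresh feed = pulp in product, i.e. 798.8×0.267 = (1−0.324)·F2·0.459.
F2 = 213.28/(0.459×0.676) = 687.37 g/s.
Recycle F11 = 0.324×687.37 = 222.71 g/s.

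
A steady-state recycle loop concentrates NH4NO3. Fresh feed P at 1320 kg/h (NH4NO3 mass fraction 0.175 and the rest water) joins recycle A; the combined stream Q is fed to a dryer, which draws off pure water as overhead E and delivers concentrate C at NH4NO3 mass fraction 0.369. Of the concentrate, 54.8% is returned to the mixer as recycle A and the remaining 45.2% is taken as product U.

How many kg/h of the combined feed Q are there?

Overall NH4NO3 balance (none leaves overhead): NH4NO3 in fresh feed = NH4NO3 in product, i.e. 1320×0.175 = (1−0.548)·C·0.369.
C = 231/(0.369×0.452) = 1385 kg/h.
Recycle A = 0.548×1385 = 758.98 kg/h.
Combined feed Q = 1320 + 758.98 = 2079 kg/h.

2079 kg/h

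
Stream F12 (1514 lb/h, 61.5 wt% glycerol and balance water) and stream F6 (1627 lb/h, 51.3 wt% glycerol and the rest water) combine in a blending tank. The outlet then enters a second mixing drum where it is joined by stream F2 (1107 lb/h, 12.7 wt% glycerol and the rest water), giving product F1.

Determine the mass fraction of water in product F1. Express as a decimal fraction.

0.551

Overall, product flow = 4248 lb/h.
water in = 1514×0.385 + 1627×0.487 + 1107×0.873 = 2341.6 lb/h.
water fraction in F1 = 0.551.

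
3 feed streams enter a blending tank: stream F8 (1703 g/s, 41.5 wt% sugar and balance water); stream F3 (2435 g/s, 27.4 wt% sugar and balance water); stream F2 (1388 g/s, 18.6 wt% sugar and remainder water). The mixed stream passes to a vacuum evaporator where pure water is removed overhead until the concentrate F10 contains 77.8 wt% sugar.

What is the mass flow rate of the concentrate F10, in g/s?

sugar entering = 1703×0.415 + 2435×0.274 + 1388×0.186 = 1632.1 g/s.
All sugar reports to F10, so F10 = 1632.1/0.778 = 2097.8 g/s.

2098 g/s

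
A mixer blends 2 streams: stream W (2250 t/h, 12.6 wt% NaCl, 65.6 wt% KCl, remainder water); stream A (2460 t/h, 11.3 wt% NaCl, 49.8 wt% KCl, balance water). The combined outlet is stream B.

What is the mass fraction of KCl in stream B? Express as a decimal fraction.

Total flow out = 2250 + 2460 = 4710 t/h.
KCl in = 2250×0.656 + 2460×0.498 = 2701.1 t/h.
KCl mass fraction in B = 2701.1/4710 = 0.573.

0.573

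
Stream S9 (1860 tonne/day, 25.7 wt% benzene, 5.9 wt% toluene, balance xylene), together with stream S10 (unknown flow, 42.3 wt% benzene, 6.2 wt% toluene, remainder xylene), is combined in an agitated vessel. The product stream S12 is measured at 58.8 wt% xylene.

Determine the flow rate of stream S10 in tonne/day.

2446 tonne/day

Let S10 be the unknown flow. Total out = 1860 + S10.
xylene balance: 1272.2 + 0.515·S10 = 0.588·(1860 + S10)
(0.515 − 0.588)·S10 = 0.588×1860 − 1272.2 = -178.56
S10 = -178.56 / -0.073 = 2446 tonne/day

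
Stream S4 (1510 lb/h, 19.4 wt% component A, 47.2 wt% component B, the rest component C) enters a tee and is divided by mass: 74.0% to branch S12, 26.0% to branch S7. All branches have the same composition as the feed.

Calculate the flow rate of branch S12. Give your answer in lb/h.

Branch S12 flow = 0.740×1510 = 1117.4 lb/h.

1117 lb/h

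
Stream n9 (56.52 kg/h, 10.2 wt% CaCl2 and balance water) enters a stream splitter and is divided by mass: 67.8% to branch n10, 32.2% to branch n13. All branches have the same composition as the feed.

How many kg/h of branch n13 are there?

Branch n13 flow = 0.322×56.52 = 18.199 kg/h.

18.2 kg/h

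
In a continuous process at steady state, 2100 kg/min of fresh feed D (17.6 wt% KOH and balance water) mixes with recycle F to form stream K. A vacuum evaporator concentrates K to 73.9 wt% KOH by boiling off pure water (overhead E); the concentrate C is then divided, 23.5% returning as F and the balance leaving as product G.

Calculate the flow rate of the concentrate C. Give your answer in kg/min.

653.8 kg/min

Overall KOH balance (none leaves overhead): KOH in fresh feed = KOH in product, i.e. 2100×0.176 = (1−0.235)·C·0.739.
C = 369.6/(0.739×0.765) = 653.77 kg/min.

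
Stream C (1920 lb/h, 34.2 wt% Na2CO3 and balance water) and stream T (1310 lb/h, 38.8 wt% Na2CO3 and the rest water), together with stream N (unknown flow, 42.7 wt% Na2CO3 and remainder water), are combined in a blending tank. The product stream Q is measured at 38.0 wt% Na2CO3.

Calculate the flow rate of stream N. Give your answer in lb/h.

1329 lb/h

Let N be the unknown flow. Total out = 3230 + N.
Na2CO3 balance: 1164.9 + 0.427·N = 0.380·(3230 + N)
(0.427 − 0.380)·N = 0.380×3230 − 1164.9 = 62.48
N = 62.48 / 0.047 = 1329.4 lb/h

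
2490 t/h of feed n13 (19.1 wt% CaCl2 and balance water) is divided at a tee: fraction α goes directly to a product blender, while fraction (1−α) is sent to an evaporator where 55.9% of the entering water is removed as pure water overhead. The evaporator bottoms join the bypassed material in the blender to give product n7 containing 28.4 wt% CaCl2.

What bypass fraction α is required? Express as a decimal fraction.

All 2490×0.191 = 475.59 t/h of CaCl2 reaches n7, so n7 = 475.59/0.284 = 1674.6 t/h and vapour = 815.39 t/h.
The evaporator receives (1−α)·2490 of feed at 0.809 water and removes 0.559 of that water:
0.559×0.809×(1−α)×2490 = 815.39
(1−α) = 815.39/1126.1 = 0.7241;  α = 0.2759.

0.276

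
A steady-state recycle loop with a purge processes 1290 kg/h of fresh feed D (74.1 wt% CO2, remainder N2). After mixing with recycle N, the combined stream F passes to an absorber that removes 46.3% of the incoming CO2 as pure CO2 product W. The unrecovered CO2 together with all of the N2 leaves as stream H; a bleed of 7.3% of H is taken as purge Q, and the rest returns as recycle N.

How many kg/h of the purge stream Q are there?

N2 enters only via D and leaves only via the purge: 1290×0.259 = 0.073×(N2 in H), and the absorber passes all N2, so N2 in F = N2 in H = 4576.8 kg/h.
CO2 in F: m_A = 1290×0.741 + (1−0.073)·(1−0.463)·m_A, so m_A = 955.89/0.5022 = 1903.4 kg/h.
H = (1−0.463)×1903.4 + 4576.8 = 5599 kg/h.
Purge Q = 0.073×5599 = 408.73 kg/h.

408.7 kg/h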